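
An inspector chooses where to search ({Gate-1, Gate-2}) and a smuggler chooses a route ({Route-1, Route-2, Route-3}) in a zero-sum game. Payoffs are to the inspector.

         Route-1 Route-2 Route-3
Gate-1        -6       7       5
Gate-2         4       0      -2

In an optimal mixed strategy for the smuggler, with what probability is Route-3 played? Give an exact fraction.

10/17

Row minima: Gate-1 → -6, Gate-2 → -2; maximin = -2.
Column maxima: Route-1 → 4, Route-2 → 7, Route-3 → 5; minimax = 4.
-2 ≠ 4, so there is no saddle point; optimal play is mixed.
Route-2 is strictly dominated by Route-3 (it gives the inspector strictly more in every row), so the smuggler never plays it.
On the remaining 2×2 (Gate-1, Gate-2 vs Route-1, Route-3):
Let the inspector play Gate-1 with probability p. Expected payoff against Route-1: (-6)p + 4(1−p) = −10p + 4; against Route-3: 5p + (-2)(1−p) = 7p − 2.
Setting these equal: −10p + 4 = 7p − 2 ⇒ −17p = -6 ⇒ p = 6/17, and the value is (-10)·(6/17) + 4 = 8/17.
For the smuggler: with q = P(Route-1), equating Gate-1's and Gate-2's payoffs gives −11q + 5 = 6q − 2 ⇒ q = 7/17.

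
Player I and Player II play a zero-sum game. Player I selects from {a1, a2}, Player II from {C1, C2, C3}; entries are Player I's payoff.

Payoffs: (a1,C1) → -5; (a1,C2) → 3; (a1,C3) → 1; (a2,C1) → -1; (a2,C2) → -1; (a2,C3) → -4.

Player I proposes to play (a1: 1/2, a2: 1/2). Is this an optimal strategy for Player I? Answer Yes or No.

No

Against C1 this mix gives (1/2)·(-5) + (1/2)·(-1) = -3.
Against C2 this mix gives (1/2)·3 + (1/2)·(-1) = 1.
Against C3 this mix gives (1/2)·1 + (1/2)·(-4) = -3/2.
Player II will play C1, holding Player I to -3. Shifting weight toward the row that does better against C1 would raise this floor (the equalizing mix achieves -7/3 against both C1 and C3), so the proposed strategy is not optimal.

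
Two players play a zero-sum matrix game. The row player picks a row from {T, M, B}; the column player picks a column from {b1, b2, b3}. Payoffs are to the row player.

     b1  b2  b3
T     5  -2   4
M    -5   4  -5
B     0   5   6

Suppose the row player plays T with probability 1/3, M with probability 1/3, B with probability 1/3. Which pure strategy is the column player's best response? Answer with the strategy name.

b1

If the column player plays b1, the row player's expected payoff is (1/3)·5 + (1/3)·(-5) + (1/3)·0 = 0.
If the column player plays b2, the row player's expected payoff is (1/3)·(-2) + (1/3)·4 + (1/3)·5 = 7/3.
If the column player plays b3, the row player's expected payoff is (1/3)·4 + (1/3)·(-5) + (1/3)·6 = 5/3.
The column player minimizes the row player's payoff; the smallest is 0, so the best response is b1.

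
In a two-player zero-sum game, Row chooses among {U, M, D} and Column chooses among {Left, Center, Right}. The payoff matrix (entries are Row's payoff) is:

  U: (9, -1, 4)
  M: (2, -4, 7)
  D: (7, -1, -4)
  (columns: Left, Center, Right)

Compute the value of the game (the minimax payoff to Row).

-1

Row minima: U → -1, M → -4, D → -4; maximin = -1.
Column maxima: Left → 9, Center → -1, Right → 7; minimax = -1.
Since maximin = minimax = -1, there is a saddle point and the value is -1.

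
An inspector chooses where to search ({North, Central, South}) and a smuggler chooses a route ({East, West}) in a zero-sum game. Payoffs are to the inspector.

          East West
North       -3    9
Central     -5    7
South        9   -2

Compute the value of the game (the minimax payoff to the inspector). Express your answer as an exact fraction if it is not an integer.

Row minima: North → -3, Central → -5, South → -2; maximin = -2.
Column maxima: East → 9, West → 9; minimax = 9.
-2 ≠ 9, so there is no saddle point; optimal play is mixed.
Central is strictly dominated by North, so the inspector never plays it.
On the remaining 2×2 (North, South vs East, West):
Let the inspector play North with probability p. Expected payoff against East: (-3)p + 9(1−p) = −12p + 9; against West: 9p + (-2)(1−p) = 11p − 2.
Setting these equal: −12p + 9 = 11p − 2 ⇒ −23p = -11 ⇒ p = 11/23, and the value is (-12)·(11/23) + 9 = 75/23.
For the smuggler: with q = P(East), equating North's and South's payoffs gives −12q + 9 = 11q − 2 ⇒ q = 11/23.

75/23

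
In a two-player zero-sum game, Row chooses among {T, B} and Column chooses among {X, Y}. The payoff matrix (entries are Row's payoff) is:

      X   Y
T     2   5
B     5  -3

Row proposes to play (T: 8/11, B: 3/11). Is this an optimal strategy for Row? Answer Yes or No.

Against X this mix gives (8/11)·2 + (3/11)·5 = 31/11.
Against Y this mix gives (8/11)·5 + (3/11)·(-3) = 31/11.
All of Column's active replies (X, Y) yield 31/11, and no column does worse for Row. The mix makes Column indifferent and guarantees 31/11, so it is optimal.

Yes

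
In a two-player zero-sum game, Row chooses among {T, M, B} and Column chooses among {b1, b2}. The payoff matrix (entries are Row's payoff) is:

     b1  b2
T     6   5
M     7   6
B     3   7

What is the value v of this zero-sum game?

Row minima: T → 5, M → 6, B → 3; maximin = 6.
Column maxima: b1 → 7, b2 → 7; minimax = 7.
6 ≠ 7, so there is no saddle point; optimal play is mixed.
T is strictly dominated by M, so Row never plays it.
On the remaining 2×2 (M, B vs b1, b2):
Let Row play M with probability p. Expected payoff against b1: 7p + 3(1−p) = 4p + 3; against b2: 6p + 7(1−p) = −p + 7.
Setting these equal: 4p + 3 = −p + 7 ⇒ 5p = 4 ⇒ p = 4/5, and the value is (4)·(4/5) + 3 = 31/5.
For Column: with q = P(b1), equating M's and B's payoffs gives q + 6 = −4q + 7 ⇒ q = 1/5.

31/5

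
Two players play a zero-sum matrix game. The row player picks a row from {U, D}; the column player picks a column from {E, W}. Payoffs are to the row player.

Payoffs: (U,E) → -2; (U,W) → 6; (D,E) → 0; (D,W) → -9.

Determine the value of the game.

-18/17

Row minima: U → -2, D → -9; maximin = -2.
Column maxima: E → 0, W → 6; minimax = 0.
-2 ≠ 0, so there is no saddle point; optimal play is mixed.
Let the row player play U with probability p. Expected payoff against E: (-2)p + 0(1−p) = −2p; against W: 6p + (-9)(1−p) = 15p − 9.
Setting these equal: −2p = 15p − 9 ⇒ −17p = -9 ⇒ p = 9/17, and the value is (-2)·(9/17) = -18/17.
For the column player: with q = P(E), equating U's and D's payoffs gives −8q + 6 = 9q − 9 ⇒ q = 15/17.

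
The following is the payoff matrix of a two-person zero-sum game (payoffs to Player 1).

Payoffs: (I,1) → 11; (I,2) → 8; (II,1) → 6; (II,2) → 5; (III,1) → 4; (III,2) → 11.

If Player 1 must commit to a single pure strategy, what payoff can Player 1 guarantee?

8

Row minima: I → 8, II → 5, III → 4.
The best of these is 8.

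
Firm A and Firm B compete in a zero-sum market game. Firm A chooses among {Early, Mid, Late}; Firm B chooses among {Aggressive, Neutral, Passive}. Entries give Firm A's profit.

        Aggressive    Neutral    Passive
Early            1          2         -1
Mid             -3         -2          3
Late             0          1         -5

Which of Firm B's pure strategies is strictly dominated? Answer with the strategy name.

Aggressive holds Firm A's payoff strictly below Neutral in every row: 1 < 2, -3 < -2, 0 < 1.
So Neutral is strictly dominated for Firm B.

Neutral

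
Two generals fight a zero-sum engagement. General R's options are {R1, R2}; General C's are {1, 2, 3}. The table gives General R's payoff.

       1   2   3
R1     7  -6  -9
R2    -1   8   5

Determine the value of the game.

13/11

Row minima: R1 → -9, R2 → -1; maximin = -1.
Column maxima: 1 → 7, 2 → 8, 3 → 5; minimax = 5.
-1 ≠ 5, so there is no saddle point; optimal play is mixed.
2 is strictly dominated by 3 (it gives General R strictly more in every row), so General C never plays it.
On the remaining 2×2 (R1, R2 vs 1, 3):
Let General R play R1 with probability p. Expected payoff against 1: 7p + (-1)(1−p) = 8p − 1; against 3: (-9)p + 5(1−p) = −14p + 5.
Setting these equal: 8p − 1 = −14p + 5 ⇒ 22p = 6 ⇒ p = 3/11, and the value is (8)·(3/11) − 1 = 13/11.
For General C: with q = P(1), equating R1's and R2's payoffs gives 16q − 9 = −6q + 5 ⇒ q = 7/11.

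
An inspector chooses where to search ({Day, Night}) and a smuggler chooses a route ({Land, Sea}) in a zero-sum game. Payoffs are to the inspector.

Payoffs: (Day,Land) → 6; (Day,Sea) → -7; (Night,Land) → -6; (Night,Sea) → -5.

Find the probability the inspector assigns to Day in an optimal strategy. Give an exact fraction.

Row minima: Day → -7, Night → -6; maximin = -6.
Column maxima: Land → 6, Sea → -5; minimax = -5.
-6 ≠ -5, so there is no saddle point; optimal play is mixed.
Let the inspector play Day with probability p. Expected payoff against Land: 6p + (-6)(1−p) = 12p − 6; against Sea: (-7)p + (-5)(1−p) = −2p − 5.
Setting these equal: 12p − 6 = −2p − 5 ⇒ 14p = 1 ⇒ p = 1/14, and the value is (12)·(1/14) − 6 = -36/7.
For the smuggler: with q = P(Land), equating Day's and Night's payoffs gives 13q − 7 = −q − 5 ⇒ q = 1/7.

1/14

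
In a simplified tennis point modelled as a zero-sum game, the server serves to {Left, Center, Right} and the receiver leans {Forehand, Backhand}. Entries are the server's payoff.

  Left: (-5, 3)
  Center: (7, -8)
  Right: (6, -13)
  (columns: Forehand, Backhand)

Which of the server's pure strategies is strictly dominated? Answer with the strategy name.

Center gives a strictly higher payoff than Right against every column: 7 > 6, -8 > -13.
So Right is strictly dominated and the server never plays it.

Right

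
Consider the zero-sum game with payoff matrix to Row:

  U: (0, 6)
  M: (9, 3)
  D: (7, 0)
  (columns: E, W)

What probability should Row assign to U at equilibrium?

Row minima: U → 0, M → 3, D → 0; maximin = 3.
Column maxima: E → 9, W → 6; minimax = 6.
3 ≠ 6, so there is no saddle point; optimal play is mixed.
D is strictly dominated by M, so Row never plays it.
On the remaining 2×2 (U, M vs E, W):
Let Row play U with probability p. Expected payoff against E: 0p + 9(1−p) = −9p + 9; against W: 6p + 3(1−p) = 3p + 3.
Setting these equal: −9p + 9 = 3p + 3 ⇒ −12p = -6 ⇒ p = 1/2, and the value is (-9)·(1/2) + 9 = 9/2.
For Column: with q = P(E), equating U's and M's payoffs gives −6q + 6 = 6q + 3 ⇒ q = 1/4.

1/2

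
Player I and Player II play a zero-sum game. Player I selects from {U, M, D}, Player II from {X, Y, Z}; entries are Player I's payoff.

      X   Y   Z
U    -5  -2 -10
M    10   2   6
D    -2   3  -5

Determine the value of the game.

Row minima: U → -10, M → 2, D → -5; maximin = 2.
Column maxima: X → 10, Y → 3, Z → 6; minimax = 3.
2 ≠ 3, so there is no saddle point; optimal play is mixed.
U is strictly dominated by M, so Player I never plays it.
X is strictly dominated by Z (it gives Player I strictly more in every row), so Player II never plays it.
On the remaining 2×2 (M, D vs Y, Z):
Let Player I play M with probability p. Expected payoff against Y: 2p + 3(1−p) = −p + 3; against Z: 6p + (-5)(1−p) = 11p − 5.
Setting these equal: −p + 3 = 11p − 5 ⇒ −12p = -8 ⇒ p = 2/3, and the value is (-1)·(2/3) + 3 = 7/3.
For Player II: with q = P(Y), equating M's and D's payoffs gives −4q + 6 = 8q − 5 ⇒ q = 11/12.

7/3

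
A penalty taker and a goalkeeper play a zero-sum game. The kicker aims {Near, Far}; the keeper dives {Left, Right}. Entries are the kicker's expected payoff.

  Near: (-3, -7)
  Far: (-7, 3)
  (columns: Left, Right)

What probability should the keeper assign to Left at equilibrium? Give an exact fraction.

5/7

Row minima: Near → -7, Far → -7; maximin = -7.
Column maxima: Left → -3, Right → 3; minimax = -3.
-7 ≠ -3, so there is no saddle point; optimal play is mixed.
Let the kicker play Near with probability p. Expected payoff against Left: (-3)p + (-7)(1−p) = 4p − 7; against Right: (-7)p + 3(1−p) = −10p + 3.
Setting these equal: 4p − 7 = −10p + 3 ⇒ 14p = 10 ⇒ p = 5/7, and the value is (4)·(5/7) − 7 = -29/7.
For the keeper: with q = P(Left), equating Near's and Far's payoffs gives 4q − 7 = −10q + 3 ⇒ q = 5/7.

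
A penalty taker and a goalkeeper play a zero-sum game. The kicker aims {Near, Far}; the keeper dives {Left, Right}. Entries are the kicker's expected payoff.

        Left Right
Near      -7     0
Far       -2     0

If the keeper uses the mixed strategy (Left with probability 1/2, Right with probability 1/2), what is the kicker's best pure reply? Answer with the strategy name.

Far

Expected payoff of Near: (1/2)·(-7) + (1/2)·0 = -7/2.
Expected payoff of Far: (1/2)·(-2) + (1/2)·0 = -1.
The largest is -1, so the kicker's best response is Far.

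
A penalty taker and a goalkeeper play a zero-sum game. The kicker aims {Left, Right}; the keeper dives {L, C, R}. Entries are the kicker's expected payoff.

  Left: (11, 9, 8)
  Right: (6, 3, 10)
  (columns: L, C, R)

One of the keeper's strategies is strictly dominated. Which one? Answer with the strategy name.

C holds the kicker's payoff strictly below L in every row: 9 < 11, 3 < 6.
So L is strictly dominated for the keeper.

L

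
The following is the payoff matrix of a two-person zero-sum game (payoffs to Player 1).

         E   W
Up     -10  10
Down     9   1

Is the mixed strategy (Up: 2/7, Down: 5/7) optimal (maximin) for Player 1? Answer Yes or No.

Against E this mix gives (2/7)·(-10) + (5/7)·9 = 25/7.
Against W this mix gives (2/7)·10 + (5/7)·1 = 25/7.
All of Player 2's active replies (E, W) yield 25/7, and no column does worse for Player 1. The mix makes Player 2 indifferent and guarantees 25/7, so it is optimal.

Yes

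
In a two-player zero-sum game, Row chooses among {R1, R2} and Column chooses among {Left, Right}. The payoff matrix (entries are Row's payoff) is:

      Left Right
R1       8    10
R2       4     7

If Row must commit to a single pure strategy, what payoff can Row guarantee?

Row minima: R1 → 8, R2 → 4.
The best of these is 8.

8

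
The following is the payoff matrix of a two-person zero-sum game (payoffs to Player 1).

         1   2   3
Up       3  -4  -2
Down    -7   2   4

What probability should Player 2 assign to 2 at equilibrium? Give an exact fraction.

Row minima: Up → -4, Down → -7; maximin = -4.
Column maxima: 1 → 3, 2 → 2, 3 → 4; minimax = 2.
-4 ≠ 2, so there is no saddle point; optimal play is mixed.
3 is strictly dominated by 2 (it gives Player 1 strictly more in every row), so Player 2 never plays it.
On the remaining 2×2 (Up, Down vs 1, 2):
Let Player 1 play Up with probability p. Expected payoff against 1: 3p + (-7)(1−p) = 10p − 7; against 2: (-4)p + 2(1−p) = −6p + 2.
Setting these equal: 10p − 7 = −6p + 2 ⇒ 16p = 9 ⇒ p = 9/16, and the value is (10)·(9/16) − 7 = -11/8.
For Player 2: with q = P(1), equating Up's and Down's payoffs gives 7q − 4 = −9q + 2 ⇒ q = 3/8.

5/8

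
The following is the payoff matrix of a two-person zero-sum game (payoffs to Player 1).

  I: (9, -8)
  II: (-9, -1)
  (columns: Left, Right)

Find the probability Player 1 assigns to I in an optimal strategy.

8/25

Row minima: I → -8, II → -9; maximin = -8.
Column maxima: Left → 9, Right → -1; minimax = -1.
-8 ≠ -1, so there is no saddle point; optimal play is mixed.
Let Player 1 play I with probability p. Expected payoff against Left: 9p + (-9)(1−p) = 18p − 9; against Right: (-8)p + (-1)(1−p) = −7p − 1.
Setting these equal: 18p − 9 = −7p − 1 ⇒ 25p = 8 ⇒ p = 8/25, and the value is (18)·(8/25) − 9 = -81/25.
For Player 2: with q = P(Left), equating I's and II's payoffs gives 17q − 8 = −8q − 1 ⇒ q = 7/25.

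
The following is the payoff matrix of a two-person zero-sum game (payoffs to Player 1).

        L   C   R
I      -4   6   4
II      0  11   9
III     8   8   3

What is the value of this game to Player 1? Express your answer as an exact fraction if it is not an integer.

Row minima: I → -4, II → 0, III → 3; maximin = 3.
Column maxima: L → 8, C → 11, R → 9; minimax = 8.
3 ≠ 8, so there is no saddle point; optimal play is mixed.
I is strictly dominated by II, so Player 1 never plays it.
C is strictly dominated by R (it gives Player 1 strictly more in every row), so Player 2 never plays it.
On the remaining 2×2 (II, III vs L, R):
Let Player 1 play II with probability p. Expected payoff against L: 0p + 8(1−p) = −8p + 8; against R: 9p + 3(1−p) = 6p + 3.
Setting these equal: −8p + 8 = 6p + 3 ⇒ −14p = -5 ⇒ p = 5/14, and the value is (-8)·(5/14) + 8 = 36/7.
For Player 2: with q = P(L), equating II's and III's payoffs gives −9q + 9 = 5q + 3 ⇒ q = 3/7.

36/7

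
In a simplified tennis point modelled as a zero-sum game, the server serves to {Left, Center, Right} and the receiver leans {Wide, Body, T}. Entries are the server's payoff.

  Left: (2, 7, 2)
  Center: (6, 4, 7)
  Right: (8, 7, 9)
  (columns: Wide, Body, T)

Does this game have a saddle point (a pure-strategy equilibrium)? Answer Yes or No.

Yes

Row minima: Left → 2, Center → 4, Right → 7; maximin = 7.
Column maxima: Wide → 8, Body → 7, T → 9; minimax = 7.
maximin = minimax = 7, so a saddle point exists.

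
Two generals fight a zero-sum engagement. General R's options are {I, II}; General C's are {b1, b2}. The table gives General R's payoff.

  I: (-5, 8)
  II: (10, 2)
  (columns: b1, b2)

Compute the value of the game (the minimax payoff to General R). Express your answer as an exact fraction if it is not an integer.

Row minima: I → -5, II → 2; maximin = 2.
Column maxima: b1 → 10, b2 → 8; minimax = 8.
2 ≠ 8, so there is no saddle point; optimal play is mixed.
Let General R play I with probability p. Expected payoff against b1: (-5)p + 10(1−p) = −15p + 10; against b2: 8p + 2(1−p) = 6p + 2.
Setting these equal: −15p + 10 = 6p + 2 ⇒ −21p = -8 ⇒ p = 8/21, and the value is (-15)·(8/21) + 10 = 30/7.
For General C: with q = P(b1), equating I's and II's payoffs gives −13q + 8 = 8q + 2 ⇒ q = 2/7.

30/7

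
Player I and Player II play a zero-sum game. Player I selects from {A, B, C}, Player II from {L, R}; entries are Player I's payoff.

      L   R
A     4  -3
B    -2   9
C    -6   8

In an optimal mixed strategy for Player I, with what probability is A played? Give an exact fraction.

11/18

Row minima: A → -3, B → -2, C → -6; maximin = -2.
Column maxima: L → 4, R → 9; minimax = 4.
-2 ≠ 4, so there is no saddle point; optimal play is mixed.
C is strictly dominated by B, so Player I never plays it.
On the remaining 2×2 (A, B vs L, R):
Let Player I play A with probability p. Expected payoff against L: 4p + (-2)(1−p) = 6p − 2; against R: (-3)p + 9(1−p) = −12p + 9.
Setting these equal: 6p − 2 = −12p + 9 ⇒ 18p = 11 ⇒ p = 11/18, and the value is (6)·(11/18) − 2 = 5/3.
For Player II: with q = P(L), equating A's and B's payoffs gives 7q − 3 = −11q + 9 ⇒ q = 2/3.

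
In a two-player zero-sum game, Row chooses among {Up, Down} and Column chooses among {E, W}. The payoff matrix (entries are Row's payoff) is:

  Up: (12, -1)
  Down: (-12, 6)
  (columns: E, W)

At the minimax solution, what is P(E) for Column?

Row minima: Up → -1, Down → -12; maximin = -1.
Column maxima: E → 12, W → 6; minimax = 6.
-1 ≠ 6, so there is no saddle point; optimal play is mixed.
Let Row play Up with probability p. Expected payoff against E: 12p + (-12)(1−p) = 24p − 12; against W: (-1)p + 6(1−p) = −7p + 6.
Setting these equal: 24p − 12 = −7p + 6 ⇒ 31p = 18 ⇒ p = 18/31, and the value is (24)·(18/31) − 12 = 60/31.
For Column: with q = P(E), equating Up's and Down's payoffs gives 13q − 1 = −18q + 6 ⇒ q = 7/31.

7/31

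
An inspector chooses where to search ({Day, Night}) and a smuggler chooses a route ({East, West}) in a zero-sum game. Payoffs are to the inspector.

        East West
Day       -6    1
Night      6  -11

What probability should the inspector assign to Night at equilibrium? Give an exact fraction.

Row minima: Day → -6, Night → -11; maximin = -6.
Column maxima: East → 6, West → 1; minimax = 1.
-6 ≠ 1, so there is no saddle point; optimal play is mixed.
Let the inspector play Day with probability p. Expected payoff against East: (-6)p + 6(1−p) = −12p + 6; against West: 1p + (-11)(1−p) = 12p − 11.
Setting these equal: −12p + 6 = 12p − 11 ⇒ −24p = -17 ⇒ p = 17/24, and the value is (-12)·(17/24) + 6 = -5/2.
For the smuggler: with q = P(East), equating Day's and Night's payoffs gives −7q + 1 = 17q − 11 ⇒ q = 1/2.

7/24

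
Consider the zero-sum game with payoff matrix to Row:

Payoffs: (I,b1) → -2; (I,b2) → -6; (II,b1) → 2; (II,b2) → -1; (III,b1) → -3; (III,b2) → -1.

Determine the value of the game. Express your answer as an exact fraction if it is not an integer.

-1

Row minima: I → -6, II → -1, III → -3; maximin = -1.
Column maxima: b1 → 2, b2 → -1; minimax = -1.
Since maximin = minimax = -1, there is a saddle point and the value is -1.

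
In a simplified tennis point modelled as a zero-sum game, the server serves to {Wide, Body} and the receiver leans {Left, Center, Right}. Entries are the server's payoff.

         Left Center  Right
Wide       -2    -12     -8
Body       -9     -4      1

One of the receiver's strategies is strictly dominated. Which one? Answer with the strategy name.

Center holds the server's payoff strictly below Right in every row: -12 < -8, -4 < 1.
So Right is strictly dominated for the receiver.

Right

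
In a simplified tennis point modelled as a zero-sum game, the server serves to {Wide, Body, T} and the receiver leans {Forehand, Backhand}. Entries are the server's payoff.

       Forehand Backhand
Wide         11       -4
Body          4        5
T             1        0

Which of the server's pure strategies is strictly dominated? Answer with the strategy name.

Body gives a strictly higher payoff than T against every column: 4 > 1, 5 > 0.
So T is strictly dominated and the server never plays it.

T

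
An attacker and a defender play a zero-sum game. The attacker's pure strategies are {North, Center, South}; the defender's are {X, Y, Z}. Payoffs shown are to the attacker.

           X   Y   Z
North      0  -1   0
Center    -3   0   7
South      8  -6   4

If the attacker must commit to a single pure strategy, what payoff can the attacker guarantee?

-1

Row minima: North → -1, Center → -3, South → -6.
The best of these is -1.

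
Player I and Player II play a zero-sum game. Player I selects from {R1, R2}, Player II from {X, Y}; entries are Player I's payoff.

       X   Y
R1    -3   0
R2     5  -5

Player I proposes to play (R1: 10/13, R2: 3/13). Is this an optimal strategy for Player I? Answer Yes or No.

Yes

Against X this mix gives (10/13)·(-3) + (3/13)·5 = -15/13.
Against Y this mix gives (10/13)·0 + (3/13)·(-5) = -15/13.
All of Player II's active replies (X, Y) yield -15/13, and no column does worse for Player I. The mix makes Player II indifferent and guarantees -15/13, so it is optimal.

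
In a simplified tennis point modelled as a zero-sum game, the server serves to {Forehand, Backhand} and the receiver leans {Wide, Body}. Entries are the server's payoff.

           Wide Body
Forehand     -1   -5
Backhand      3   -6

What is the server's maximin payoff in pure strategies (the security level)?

Row minima: Forehand → -5, Backhand → -6.
The best of these is -5.

-5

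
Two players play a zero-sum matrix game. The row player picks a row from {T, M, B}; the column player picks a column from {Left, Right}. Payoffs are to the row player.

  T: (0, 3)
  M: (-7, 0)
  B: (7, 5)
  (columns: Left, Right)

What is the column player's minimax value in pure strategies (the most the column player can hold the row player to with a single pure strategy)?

5

Column maxima: Left → 7, Right → 5.
The smallest of these is 5.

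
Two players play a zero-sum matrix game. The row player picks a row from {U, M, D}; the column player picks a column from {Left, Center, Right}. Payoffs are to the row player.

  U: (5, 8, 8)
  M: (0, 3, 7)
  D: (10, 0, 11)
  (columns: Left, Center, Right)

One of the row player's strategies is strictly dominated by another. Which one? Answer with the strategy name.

U gives a strictly higher payoff than M against every column: 5 > 0, 8 > 3, 8 > 7.
So M is strictly dominated and the row player never plays it.

M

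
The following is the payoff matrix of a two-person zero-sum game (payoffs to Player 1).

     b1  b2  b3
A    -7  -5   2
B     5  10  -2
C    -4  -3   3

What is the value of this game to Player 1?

Row minima: A → -7, B → -2, C → -4; maximin = -2.
Column maxima: b1 → 5, b2 → 10, b3 → 3; minimax = 3.
-2 ≠ 3, so there is no saddle point; optimal play is mixed.
A is strictly dominated by C, so Player 1 never plays it.
b2 is strictly dominated by b1 (it gives Player 1 strictly more in every row), so Player 2 never plays it.
On the remaining 2×2 (B, C vs b1, b3):
Let Player 1 play B with probability p. Expected payoff against b1: 5p + (-4)(1−p) = 9p − 4; against b3: (-2)p + 3(1−p) = −5p + 3.
Setting these equal: 9p − 4 = −5p + 3 ⇒ 14p = 7 ⇒ p = 1/2, and the value is (9)·(1/2) − 4 = 1/2.
For Player 2: with q = P(b1), equating B's and C's payoffs gives 7q − 2 = −7q + 3 ⇒ q = 5/14.

1/2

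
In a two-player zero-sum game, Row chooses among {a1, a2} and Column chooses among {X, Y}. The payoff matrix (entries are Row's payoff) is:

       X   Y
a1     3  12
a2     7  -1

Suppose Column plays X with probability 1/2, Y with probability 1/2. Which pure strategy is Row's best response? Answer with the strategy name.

Expected payoff of a1: (1/2)·3 + (1/2)·12 = 15/2.
Expected payoff of a2: (1/2)·7 + (1/2)·(-1) = 3.
The largest is 15/2, so Row's best response is a1.

a1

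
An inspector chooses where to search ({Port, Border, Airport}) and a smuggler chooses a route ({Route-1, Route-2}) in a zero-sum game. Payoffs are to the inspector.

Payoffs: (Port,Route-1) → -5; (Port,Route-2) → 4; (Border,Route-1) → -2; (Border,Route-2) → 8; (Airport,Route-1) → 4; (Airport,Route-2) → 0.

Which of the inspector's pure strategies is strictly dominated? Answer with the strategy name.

Border gives a strictly higher payoff than Port against every column: -2 > -5, 8 > 4.
So Port is strictly dominated and the inspector never plays it.

Port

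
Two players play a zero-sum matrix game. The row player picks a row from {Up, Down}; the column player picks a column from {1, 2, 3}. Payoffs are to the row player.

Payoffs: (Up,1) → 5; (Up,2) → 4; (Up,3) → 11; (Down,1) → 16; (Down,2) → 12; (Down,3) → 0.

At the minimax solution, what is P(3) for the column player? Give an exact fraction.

8/19

Row minima: Up → 4, Down → 0; maximin = 4.
Column maxima: 1 → 16, 2 → 12, 3 → 11; minimax = 11.
4 ≠ 11, so there is no saddle point; optimal play is mixed.
1 is strictly dominated by 2 (it gives the row player strictly more in every row), so the column player never plays it.
On the remaining 2×2 (Up, Down vs 2, 3):
Let the row player play Up with probability p. Expected payoff against 2: 4p + 12(1−p) = −8p + 12; against 3: 11p + 0(1−p) = 11p.
Setting these equal: −8p + 12 = 11p ⇒ −19p = -12 ⇒ p = 12/19, and the value is (-8)·(12/19) + 12 = 132/19.
For the column player: with q = P(2), equating Up's and Down's payoffs gives −7q + 11 = 12q ⇒ q = 11/19.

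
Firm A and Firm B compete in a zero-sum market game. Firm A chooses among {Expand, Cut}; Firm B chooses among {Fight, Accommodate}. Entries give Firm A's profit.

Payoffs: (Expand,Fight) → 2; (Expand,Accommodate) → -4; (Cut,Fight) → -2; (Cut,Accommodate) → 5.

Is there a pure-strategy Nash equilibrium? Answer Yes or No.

No

Row minima: Expand → -4, Cut → -2; maximin = -2.
Column maxima: Fight → 2, Accommodate → 5; minimax = 2.
-2 ≠ 2, so no pure-strategy equilibrium exists.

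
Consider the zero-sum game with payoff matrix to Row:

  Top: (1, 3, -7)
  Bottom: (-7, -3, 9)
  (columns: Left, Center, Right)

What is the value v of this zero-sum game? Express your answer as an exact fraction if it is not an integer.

-5/3

Row minima: Top → -7, Bottom → -7; maximin = -7.
Column maxima: Left → 1, Center → 3, Right → 9; minimax = 1.
-7 ≠ 1, so there is no saddle point; optimal play is mixed.
Center is strictly dominated by Left (it gives Row strictly more in every row), so Column never plays it.
On the remaining 2×2 (Top, Bottom vs Left, Right):
Let Row play Top with probability p. Expected payoff against Left: 1p + (-7)(1−p) = 8p − 7; against Right: (-7)p + 9(1−p) = −16p + 9.
Setting these equal: 8p − 7 = −16p + 9 ⇒ 24p = 16 ⇒ p = 2/3, and the value is (8)·(2/3) − 7 = -5/3.
For Column: with q = P(Left), equating Top's and Bottom's payoffs gives 8q − 7 = −16q + 9 ⇒ q = 2/3.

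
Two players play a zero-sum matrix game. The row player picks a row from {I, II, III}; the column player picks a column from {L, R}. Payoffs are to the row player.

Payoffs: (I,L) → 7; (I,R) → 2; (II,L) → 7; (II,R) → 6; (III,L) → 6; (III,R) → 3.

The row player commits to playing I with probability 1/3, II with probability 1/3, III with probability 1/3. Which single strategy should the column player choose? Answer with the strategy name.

If the column player plays L, the row player's expected payoff is (1/3)·7 + (1/3)·7 + (1/3)·6 = 20/3.
If the column player plays R, the row player's expected payoff is (1/3)·2 + (1/3)·6 + (1/3)·3 = 11/3.
The column player minimizes the row player's payoff; the smallest is 11/3, so the best response is R.

R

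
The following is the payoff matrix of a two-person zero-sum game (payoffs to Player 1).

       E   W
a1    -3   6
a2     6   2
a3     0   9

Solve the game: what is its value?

54/13

Row minima: a1 → -3, a2 → 2, a3 → 0; maximin = 2.
Column maxima: E → 6, W → 9; minimax = 6.
2 ≠ 6, so there is no saddle point; optimal play is mixed.
a1 is strictly dominated by a3, so Player 1 never plays it.
On the remaining 2×2 (a2, a3 vs E, W):
Let Player 1 play a2 with probability p. Expected payoff against E: 6p + 0(1−p) = 6p; against W: 2p + 9(1−p) = −7p + 9.
Setting these equal: 6p = −7p + 9 ⇒ 13p = 9 ⇒ p = 9/13, and the value is (6)·(9/13) = 54/13.
For Player 2: with q = P(E), equating a2's and a3's payoffs gives 4q + 2 = −9q + 9 ⇒ q = 7/13.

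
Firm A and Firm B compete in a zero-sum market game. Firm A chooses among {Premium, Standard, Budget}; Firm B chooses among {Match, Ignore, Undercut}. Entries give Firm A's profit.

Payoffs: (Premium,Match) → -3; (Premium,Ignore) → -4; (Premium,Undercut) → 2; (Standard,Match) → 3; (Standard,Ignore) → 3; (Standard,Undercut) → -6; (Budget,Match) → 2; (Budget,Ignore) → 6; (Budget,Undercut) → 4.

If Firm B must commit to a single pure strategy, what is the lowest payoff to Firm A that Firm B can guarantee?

3

Column maxima: Match → 3, Ignore → 6, Undercut → 4.
The smallest of these is 3.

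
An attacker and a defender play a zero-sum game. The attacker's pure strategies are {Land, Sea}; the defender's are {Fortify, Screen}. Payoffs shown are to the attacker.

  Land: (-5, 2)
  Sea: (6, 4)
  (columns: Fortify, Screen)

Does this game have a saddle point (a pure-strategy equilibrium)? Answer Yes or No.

Row minima: Land → -5, Sea → 4; maximin = 4.
Column maxima: Fortify → 6, Screen → 4; minimax = 4.
maximin = minimax = 4, so a saddle point exists.

Yes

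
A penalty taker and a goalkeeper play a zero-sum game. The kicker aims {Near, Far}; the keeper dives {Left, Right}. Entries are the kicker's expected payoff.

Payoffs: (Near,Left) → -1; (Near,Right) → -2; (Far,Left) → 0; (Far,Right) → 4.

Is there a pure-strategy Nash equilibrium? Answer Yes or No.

Row minima: Near → -2, Far → 0; maximin = 0.
Column maxima: Left → 0, Right → 4; minimax = 0.
maximin = minimax = 0, so a saddle point exists.

Yes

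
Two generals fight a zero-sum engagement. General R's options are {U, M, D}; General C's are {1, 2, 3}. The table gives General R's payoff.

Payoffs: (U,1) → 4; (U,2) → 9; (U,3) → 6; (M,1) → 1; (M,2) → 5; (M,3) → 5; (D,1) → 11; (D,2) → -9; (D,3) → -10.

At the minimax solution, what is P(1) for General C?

16/23

Row minima: U → 4, M → 1, D → -10; maximin = 4.
Column maxima: 1 → 11, 2 → 9, 3 → 6; minimax = 6.
4 ≠ 6, so there is no saddle point; optimal play is mixed.
M is strictly dominated by U, so General R never plays it.
With M eliminated, 2 is strictly dominated by 3 (it gives General R strictly more in every remaining row), so General C never plays it.
On the remaining 2×2 (U, D vs 1, 3):
Let General R play U with probability p. Expected payoff against 1: 4p + 11(1−p) = −7p + 11; against 3: 6p + (-10)(1−p) = 16p − 10.
Setting these equal: −7p + 11 = 16p − 10 ⇒ −23p = -21 ⇒ p = 21/23, and the value is (-7)·(21/23) + 11 = 106/23.
For General C: with q = P(1), equating U's and D's payoffs gives −2q + 6 = 21q − 10 ⇒ q = 16/23.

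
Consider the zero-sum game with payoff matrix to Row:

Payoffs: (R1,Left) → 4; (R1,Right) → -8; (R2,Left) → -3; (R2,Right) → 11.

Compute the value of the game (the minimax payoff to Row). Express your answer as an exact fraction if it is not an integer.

Row minima: R1 → -8, R2 → -3; maximin = -3.
Column maxima: Left → 4, Right → 11; minimax = 4.
-3 ≠ 4, so there is no saddle point; optimal play is mixed.
Let Row play R1 with probability p. Expected payoff against Left: 4p + (-3)(1−p) = 7p − 3; against Right: (-8)p + 11(1−p) = −19p + 11.
Setting these equal: 7p − 3 = −19p + 11 ⇒ 26p = 14 ⇒ p = 7/13, and the value is (7)·(7/13) − 3 = 10/13.
For Column: with q = P(Left), equating R1's and R2's payoffs gives 12q − 8 = −14q + 11 ⇒ q = 19/26.

10/13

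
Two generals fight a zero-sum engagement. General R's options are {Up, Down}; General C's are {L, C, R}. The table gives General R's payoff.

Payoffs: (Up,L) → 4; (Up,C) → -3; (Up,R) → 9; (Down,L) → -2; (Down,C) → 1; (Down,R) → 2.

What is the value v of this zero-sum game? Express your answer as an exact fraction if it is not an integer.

-1/5

Row minima: Up → -3, Down → -2; maximin = -2.
Column maxima: L → 4, C → 1, R → 9; minimax = 1.
-2 ≠ 1, so there is no saddle point; optimal play is mixed.
R is strictly dominated by L (it gives General R strictly more in every row), so General C never plays it.
On the remaining 2×2 (Up, Down vs L, C):
Let General R play Up with probability p. Expected payoff against L: 4p + (-2)(1−p) = 6p − 2; against C: (-3)p + 1(1−p) = −4p + 1.
Setting these equal: 6p − 2 = −4p + 1 ⇒ 10p = 3 ⇒ p = 3/10, and the value is (6)·(3/10) − 2 = -1/5.
For General C: with q = P(L), equating Up's and Down's payoffs gives 7q − 3 = −3q + 1 ⇒ q = 2/5.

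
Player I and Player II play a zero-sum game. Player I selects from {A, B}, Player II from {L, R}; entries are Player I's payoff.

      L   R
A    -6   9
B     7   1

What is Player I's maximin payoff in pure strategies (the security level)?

Row minima: A → -6, B → 1.
The best of these is 1.

1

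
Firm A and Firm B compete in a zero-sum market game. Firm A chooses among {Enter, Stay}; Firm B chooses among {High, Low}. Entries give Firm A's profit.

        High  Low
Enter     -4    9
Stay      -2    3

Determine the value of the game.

-2

Row minima: Enter → -4, Stay → -2; maximin = -2.
Column maxima: High → -2, Low → 9; minimax = -2.
Since maximin = minimax = -2, there is a saddle point and the value is -2.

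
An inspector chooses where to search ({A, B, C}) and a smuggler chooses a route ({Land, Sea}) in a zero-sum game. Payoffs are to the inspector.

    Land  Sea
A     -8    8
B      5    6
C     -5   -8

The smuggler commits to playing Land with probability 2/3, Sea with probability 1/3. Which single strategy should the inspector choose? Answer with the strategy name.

B

Expected payoff of A: (2/3)·(-8) + (1/3)·8 = -8/3.
Expected payoff of B: (2/3)·5 + (1/3)·6 = 16/3.
Expected payoff of C: (2/3)·(-5) + (1/3)·(-8) = -6.
The largest is 16/3, so the inspector's best response is B.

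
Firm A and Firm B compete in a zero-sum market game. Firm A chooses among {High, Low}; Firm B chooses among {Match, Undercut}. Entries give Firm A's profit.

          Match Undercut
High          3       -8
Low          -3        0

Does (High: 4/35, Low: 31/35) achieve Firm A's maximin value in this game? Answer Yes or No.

Against Match this mix gives (4/35)·3 + (31/35)·(-3) = -81/35.
Against Undercut this mix gives (4/35)·(-8) + (31/35)·0 = -32/35.
Firm B will play Match, holding Firm A to -81/35. Shifting weight toward the row that does better against Match would raise this floor (the equalizing mix achieves -12/7 against both Match and Undercut), so the proposed strategy is not optimal.

No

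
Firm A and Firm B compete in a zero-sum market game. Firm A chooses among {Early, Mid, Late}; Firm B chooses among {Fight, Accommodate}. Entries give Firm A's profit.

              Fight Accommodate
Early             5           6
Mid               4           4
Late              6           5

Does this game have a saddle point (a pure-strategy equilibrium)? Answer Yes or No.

Row minima: Early → 5, Mid → 4, Late → 5; maximin = 5.
Column maxima: Fight → 6, Accommodate → 6; minimax = 6.
5 ≠ 6, so no pure-strategy equilibrium exists.

No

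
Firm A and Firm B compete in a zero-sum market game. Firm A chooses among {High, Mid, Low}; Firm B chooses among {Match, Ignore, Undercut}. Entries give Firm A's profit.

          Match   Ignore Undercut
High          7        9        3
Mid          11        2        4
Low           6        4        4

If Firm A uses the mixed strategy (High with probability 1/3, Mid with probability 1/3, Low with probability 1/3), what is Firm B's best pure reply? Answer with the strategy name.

Undercut

If Firm B plays Match, Firm A's expected payoff is (1/3)·7 + (1/3)·11 + (1/3)·6 = 8.
If Firm B plays Ignore, Firm A's expected payoff is (1/3)·9 + (1/3)·2 + (1/3)·4 = 5.
If Firm B plays Undercut, Firm A's expected payoff is (1/3)·3 + (1/3)·4 + (1/3)·4 = 11/3.
Firm B minimizes Firm A's payoff; the smallest is 11/3, so the best response is Undercut.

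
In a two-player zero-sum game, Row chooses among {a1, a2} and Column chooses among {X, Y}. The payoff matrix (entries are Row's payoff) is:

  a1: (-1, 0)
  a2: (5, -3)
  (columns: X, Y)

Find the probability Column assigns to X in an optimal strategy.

Row minima: a1 → -1, a2 → -3; maximin = -1.
Column maxima: X → 5, Y → 0; minimax = 0.
-1 ≠ 0, so there is no saddle point; optimal play is mixed.
Let Row play a1 with probability p. Expected payoff against X: (-1)p + 5(1−p) = −6p + 5; against Y: 0p + (-3)(1−p) = 3p − 3.
Setting these equal: −6p + 5 = 3p − 3 ⇒ −9p = -8 ⇒ p = 8/9, and the value is (-6)·(8/9) + 5 = -1/3.
For Column: with q = P(X), equating a1's and a2's payoffs gives −q = 8q − 3 ⇒ q = 1/3.

1/3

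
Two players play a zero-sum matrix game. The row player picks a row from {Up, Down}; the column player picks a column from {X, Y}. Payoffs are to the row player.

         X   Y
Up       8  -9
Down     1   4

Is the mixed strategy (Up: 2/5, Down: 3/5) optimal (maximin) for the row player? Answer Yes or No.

No

Against X this mix gives (2/5)·8 + (3/5)·1 = 19/5.
Against Y this mix gives (2/5)·(-9) + (3/5)·4 = -6/5.
The column player will play Y, holding the row player to -6/5. Shifting weight toward the row that does better against Y would raise this floor (the equalizing mix achieves 41/20 against both Y and X), so the proposed strategy is not optimal.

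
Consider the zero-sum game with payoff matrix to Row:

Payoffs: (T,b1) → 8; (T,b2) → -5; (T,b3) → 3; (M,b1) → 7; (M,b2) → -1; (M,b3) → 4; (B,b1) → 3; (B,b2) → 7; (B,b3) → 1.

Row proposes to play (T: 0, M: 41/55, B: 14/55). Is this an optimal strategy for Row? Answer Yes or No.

No

Against b1 this mix gives (41/55)·7 + (14/55)·3 = 329/55.
Against b2 this mix gives (41/55)·(-1) + (14/55)·7 = 57/55.
Against b3 this mix gives (41/55)·4 + (14/55)·1 = 178/55.
Column will play b2, holding Row to 57/55. Shifting weight toward the row that does better against b2 would raise this floor (the equalizing mix achieves 29/11 against both b2 and b3), so the proposed strategy is not optimal.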